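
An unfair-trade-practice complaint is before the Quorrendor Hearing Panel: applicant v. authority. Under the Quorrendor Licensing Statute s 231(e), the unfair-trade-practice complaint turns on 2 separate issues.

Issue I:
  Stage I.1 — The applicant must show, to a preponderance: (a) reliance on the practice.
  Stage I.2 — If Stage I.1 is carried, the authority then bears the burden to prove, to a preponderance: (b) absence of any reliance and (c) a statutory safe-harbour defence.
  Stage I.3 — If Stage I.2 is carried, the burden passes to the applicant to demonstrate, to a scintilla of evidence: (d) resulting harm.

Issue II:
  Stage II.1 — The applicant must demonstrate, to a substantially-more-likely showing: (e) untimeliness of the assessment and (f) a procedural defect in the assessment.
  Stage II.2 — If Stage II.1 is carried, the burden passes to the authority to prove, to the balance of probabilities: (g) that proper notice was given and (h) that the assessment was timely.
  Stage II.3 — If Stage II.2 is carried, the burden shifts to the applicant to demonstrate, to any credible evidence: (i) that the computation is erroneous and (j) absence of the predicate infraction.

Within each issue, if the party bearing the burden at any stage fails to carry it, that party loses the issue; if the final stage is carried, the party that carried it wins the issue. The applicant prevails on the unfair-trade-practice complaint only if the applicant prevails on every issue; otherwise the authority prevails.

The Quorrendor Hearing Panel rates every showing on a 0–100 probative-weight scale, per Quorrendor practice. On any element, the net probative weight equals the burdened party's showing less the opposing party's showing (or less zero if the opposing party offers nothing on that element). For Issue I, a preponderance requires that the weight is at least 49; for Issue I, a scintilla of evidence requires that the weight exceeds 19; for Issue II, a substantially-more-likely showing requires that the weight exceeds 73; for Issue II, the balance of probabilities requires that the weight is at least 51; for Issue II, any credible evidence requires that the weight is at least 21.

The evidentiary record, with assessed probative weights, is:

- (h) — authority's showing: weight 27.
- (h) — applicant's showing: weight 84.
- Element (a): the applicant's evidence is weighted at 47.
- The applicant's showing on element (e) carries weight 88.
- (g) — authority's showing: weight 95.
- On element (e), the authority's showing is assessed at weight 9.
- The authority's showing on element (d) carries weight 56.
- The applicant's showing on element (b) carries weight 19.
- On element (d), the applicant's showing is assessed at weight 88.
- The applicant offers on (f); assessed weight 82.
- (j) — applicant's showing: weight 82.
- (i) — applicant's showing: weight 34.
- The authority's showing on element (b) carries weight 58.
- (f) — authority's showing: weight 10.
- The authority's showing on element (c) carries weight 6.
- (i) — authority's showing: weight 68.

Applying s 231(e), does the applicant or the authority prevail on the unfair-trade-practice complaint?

— Issue I —
Stage I.1 — burden on applicant; standard: a preponderance (weight is at least 49).
    (a): 47 < 49 [not met]
  Not every element is met, so the applicant fails to carry Stage I.1.
The authority prevails on this issue.
— Issue II —
Stage II.1 — burden on applicant; standard: a substantially-more-likely showing (weight exceeds 73).
    (e): 88 − 9 = 79 > 73 [met]
    (f): 82 − 10 = 72 ≤ 73 [not met]
  The applicant does not carry Stage II.1.
So the authority prevails on this issue.
Per-issue: Issue I → authority; Issue II → authority. The applicant must prevail on every issue; overall, the authority prevails.

authority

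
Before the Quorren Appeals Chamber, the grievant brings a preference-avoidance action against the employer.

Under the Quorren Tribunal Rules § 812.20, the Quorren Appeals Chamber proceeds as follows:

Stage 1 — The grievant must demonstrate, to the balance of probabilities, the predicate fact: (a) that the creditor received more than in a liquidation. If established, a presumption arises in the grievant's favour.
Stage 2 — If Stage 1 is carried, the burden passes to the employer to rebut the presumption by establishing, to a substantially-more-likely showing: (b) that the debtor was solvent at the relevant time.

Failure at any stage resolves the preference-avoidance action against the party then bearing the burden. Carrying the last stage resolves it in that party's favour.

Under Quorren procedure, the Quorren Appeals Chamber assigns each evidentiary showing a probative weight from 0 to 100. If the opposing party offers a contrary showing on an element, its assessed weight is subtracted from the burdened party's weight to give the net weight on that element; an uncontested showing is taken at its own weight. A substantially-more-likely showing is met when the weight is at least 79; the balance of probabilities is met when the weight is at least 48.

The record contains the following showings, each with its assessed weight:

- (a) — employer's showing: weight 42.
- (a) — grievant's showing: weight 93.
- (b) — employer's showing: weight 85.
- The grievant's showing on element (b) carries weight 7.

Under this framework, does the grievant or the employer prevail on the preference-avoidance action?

Stage 1 — burden on grievant; standard: the balance of probabilities (weight is at least 48).
    (a): 93 − 42 = 51 ≥ 48 [met]
  All elements met. The burden passes to the employer.
Stage 2 — burden on employer; standard: a substantially-more-likely showing (weight is at least 79).
    (b): 85 − 7 = 78 < 79 [not met]
  Stage 2 not carried; the employer fails its burden.
So the grievant prevails.

grievant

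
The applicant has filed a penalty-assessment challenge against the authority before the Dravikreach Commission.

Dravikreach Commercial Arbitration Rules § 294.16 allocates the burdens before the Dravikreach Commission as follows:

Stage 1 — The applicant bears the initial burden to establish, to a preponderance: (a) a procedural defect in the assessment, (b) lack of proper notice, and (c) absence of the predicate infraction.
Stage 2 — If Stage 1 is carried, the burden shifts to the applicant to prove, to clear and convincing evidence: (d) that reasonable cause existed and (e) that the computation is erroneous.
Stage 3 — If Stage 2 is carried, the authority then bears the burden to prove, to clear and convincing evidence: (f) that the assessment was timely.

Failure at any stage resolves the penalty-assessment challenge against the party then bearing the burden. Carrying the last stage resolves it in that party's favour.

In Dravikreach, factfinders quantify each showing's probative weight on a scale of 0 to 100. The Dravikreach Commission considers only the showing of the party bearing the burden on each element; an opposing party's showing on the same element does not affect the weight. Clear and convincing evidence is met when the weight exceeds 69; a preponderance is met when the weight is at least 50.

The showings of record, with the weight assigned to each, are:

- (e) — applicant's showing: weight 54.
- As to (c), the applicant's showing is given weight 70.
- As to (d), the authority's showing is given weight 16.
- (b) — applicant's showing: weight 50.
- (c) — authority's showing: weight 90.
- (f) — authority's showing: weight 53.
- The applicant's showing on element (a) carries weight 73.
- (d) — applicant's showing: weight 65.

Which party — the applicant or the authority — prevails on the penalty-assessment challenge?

authority

Stage 1 (applicant, a preponderance, weight is at least 50): (a) 73 ≥ 50 — meets; (b) 50 ≥ 50 — meets; (c) 70 (authority's 90 disregarded) ≥ 50 — meets.
  All elements met. The applicant retains the burden for Stage 2.
Stage 2 (applicant, clear and convincing evidence, weight exceeds 69): (d) 65 (authority's 16 disregarded) ≤ 69 — fails; (e) 54 ≤ 69 — fails.
  The applicant does not carry Stage 2.
The analysis ends at Stage 2; the authority prevails.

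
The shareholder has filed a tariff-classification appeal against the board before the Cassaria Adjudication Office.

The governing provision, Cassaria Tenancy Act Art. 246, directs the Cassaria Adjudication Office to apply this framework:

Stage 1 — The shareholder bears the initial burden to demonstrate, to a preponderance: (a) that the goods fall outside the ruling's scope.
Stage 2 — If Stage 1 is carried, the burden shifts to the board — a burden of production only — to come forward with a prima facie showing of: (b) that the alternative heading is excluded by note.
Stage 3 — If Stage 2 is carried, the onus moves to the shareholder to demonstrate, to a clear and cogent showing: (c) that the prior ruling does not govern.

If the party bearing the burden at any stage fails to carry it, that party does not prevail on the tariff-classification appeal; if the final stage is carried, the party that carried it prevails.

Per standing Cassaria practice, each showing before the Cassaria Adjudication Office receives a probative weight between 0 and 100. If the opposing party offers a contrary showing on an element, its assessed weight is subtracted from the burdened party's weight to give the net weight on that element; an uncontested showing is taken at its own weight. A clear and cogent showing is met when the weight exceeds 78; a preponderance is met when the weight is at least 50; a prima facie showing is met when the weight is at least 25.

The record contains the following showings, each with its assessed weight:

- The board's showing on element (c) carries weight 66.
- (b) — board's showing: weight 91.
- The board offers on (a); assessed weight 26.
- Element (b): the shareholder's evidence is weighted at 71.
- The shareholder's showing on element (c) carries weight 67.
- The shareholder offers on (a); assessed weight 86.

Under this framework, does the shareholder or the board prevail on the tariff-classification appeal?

shareholder

Stage 1 (shareholder, a preponderance, weight is at least 50): (a) net 86−26=60 ≥ 50 — meets.
  The shareholder carries Stage 1; the board now bears the burden.
Stage 2 (board, a prima facie showing, weight is at least 25): (b) net 91−71=20 < 25 — fails.
  Not every element is met, so the board fails to carry Stage 2.
The analysis ends at Stage 2; the shareholder prevails.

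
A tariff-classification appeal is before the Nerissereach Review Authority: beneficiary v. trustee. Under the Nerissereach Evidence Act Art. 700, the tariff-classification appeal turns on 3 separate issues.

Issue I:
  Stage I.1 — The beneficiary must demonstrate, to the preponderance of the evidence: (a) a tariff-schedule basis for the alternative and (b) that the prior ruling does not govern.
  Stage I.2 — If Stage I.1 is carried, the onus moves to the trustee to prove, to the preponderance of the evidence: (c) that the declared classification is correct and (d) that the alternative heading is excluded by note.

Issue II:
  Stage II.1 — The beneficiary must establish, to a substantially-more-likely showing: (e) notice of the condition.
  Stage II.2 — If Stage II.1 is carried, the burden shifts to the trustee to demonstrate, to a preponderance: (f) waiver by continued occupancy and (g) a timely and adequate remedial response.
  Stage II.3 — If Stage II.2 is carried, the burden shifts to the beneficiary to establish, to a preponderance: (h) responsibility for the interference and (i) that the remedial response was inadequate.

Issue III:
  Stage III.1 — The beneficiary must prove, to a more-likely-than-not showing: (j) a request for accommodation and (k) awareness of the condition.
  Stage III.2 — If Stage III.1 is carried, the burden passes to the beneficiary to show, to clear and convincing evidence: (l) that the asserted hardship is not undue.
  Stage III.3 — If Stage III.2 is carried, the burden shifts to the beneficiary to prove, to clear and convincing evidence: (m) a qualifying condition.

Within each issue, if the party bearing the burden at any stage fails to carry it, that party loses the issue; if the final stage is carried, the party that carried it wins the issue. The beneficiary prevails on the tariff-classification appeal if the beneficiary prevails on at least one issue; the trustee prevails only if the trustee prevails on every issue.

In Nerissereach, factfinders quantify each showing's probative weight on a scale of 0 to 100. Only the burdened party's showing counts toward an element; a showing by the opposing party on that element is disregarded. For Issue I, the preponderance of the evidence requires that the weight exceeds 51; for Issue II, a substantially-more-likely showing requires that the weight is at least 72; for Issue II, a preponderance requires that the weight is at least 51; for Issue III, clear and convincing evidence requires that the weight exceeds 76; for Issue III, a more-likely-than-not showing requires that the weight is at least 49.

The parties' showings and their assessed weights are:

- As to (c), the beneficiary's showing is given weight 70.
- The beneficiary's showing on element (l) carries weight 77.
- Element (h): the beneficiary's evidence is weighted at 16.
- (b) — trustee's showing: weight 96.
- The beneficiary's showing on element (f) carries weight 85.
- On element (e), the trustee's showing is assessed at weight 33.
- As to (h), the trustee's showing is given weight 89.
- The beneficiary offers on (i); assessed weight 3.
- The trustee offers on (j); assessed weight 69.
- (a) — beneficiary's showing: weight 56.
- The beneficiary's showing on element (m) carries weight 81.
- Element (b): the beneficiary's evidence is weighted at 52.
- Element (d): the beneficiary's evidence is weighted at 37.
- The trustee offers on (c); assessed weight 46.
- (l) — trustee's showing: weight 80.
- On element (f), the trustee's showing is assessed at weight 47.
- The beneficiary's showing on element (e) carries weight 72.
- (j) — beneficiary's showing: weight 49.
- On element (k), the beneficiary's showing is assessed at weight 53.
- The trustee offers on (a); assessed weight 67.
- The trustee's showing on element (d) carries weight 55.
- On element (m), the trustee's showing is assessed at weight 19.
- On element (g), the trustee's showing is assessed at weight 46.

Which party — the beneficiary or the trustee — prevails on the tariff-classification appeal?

— Issue I —
Stage I.1 — burden on beneficiary; standard: the preponderance of the evidence (weight exceeds 51).
    (a): 56 (trustee's 67 disregarded) > 51 [met]
    (b): 52 (trustee's 96 disregarded) > 51 [met]
  The beneficiary carries Stage I.1; the trustee now bears the burden.
Stage I.2 — burden on trustee; standard: the preponderance of the evidence (weight exceeds 51).
    (c): 46 (beneficiary's 70 disregarded) ≤ 51 [not met]
    (d): 55 (beneficiary's 37 disregarded) > 51 [met]
  Not every element is met, so the trustee fails to carry Stage I.2.
The analysis ends at Stage I.2; the beneficiary prevails on this issue.
— Issue II —
Stage II.1 — burden on beneficiary; standard: a substantially-more-likely showing (weight is at least 72).
    (e): 72 (trustee's 33 disregarded) ≥ 72 [met]
  All elements met. The burden passes to the trustee.
Stage II.2 — burden on trustee; standard: a preponderance (weight is at least 51).
    (f): 47 (beneficiary's 85 disregarded) < 51 [not met]
    (g): 46 < 51 [not met]
  Not every element is met, so the trustee fails to carry Stage II.2.
The analysis ends at Stage II.2; the beneficiary prevails on this issue.
— Issue III —
At Stage III.1 the beneficiary must meet a more-likely-than-not showing (weight is at least 49): on (j) the weight is 49 (the trustee's 69 is given no effect), ≥ 49, so (j) meets the standard; on (k) the weight is 53, which does reach 49, so (k) meets the standard.
  Stage III.1 is satisfied; the beneficiary continues to bear the burden.
At Stage III.2 the beneficiary must meet clear and convincing evidence (weight exceeds 76): on (l) the weight is 77 (the trustee's 80 is given no effect), which does exceed 76, so (l) meets the standard.
  All elements met. The beneficiary retains the burden for Stage III.3.
At Stage III.3 the beneficiary must meet clear and convincing evidence (weight exceeds 76): on (m) the weight is 81 (the trustee's 19 is given no effect), which does exceed 76, so (m) meets the standard.
  Stage III.3 carried; the final stage is satisfied.
Every stage carried; the beneficiary prevails on this issue.
Per-issue: Issue I → beneficiary; Issue II → beneficiary; Issue III → beneficiary. The beneficiary must prevail on at least one issue; overall, the beneficiary prevails.

beneficiary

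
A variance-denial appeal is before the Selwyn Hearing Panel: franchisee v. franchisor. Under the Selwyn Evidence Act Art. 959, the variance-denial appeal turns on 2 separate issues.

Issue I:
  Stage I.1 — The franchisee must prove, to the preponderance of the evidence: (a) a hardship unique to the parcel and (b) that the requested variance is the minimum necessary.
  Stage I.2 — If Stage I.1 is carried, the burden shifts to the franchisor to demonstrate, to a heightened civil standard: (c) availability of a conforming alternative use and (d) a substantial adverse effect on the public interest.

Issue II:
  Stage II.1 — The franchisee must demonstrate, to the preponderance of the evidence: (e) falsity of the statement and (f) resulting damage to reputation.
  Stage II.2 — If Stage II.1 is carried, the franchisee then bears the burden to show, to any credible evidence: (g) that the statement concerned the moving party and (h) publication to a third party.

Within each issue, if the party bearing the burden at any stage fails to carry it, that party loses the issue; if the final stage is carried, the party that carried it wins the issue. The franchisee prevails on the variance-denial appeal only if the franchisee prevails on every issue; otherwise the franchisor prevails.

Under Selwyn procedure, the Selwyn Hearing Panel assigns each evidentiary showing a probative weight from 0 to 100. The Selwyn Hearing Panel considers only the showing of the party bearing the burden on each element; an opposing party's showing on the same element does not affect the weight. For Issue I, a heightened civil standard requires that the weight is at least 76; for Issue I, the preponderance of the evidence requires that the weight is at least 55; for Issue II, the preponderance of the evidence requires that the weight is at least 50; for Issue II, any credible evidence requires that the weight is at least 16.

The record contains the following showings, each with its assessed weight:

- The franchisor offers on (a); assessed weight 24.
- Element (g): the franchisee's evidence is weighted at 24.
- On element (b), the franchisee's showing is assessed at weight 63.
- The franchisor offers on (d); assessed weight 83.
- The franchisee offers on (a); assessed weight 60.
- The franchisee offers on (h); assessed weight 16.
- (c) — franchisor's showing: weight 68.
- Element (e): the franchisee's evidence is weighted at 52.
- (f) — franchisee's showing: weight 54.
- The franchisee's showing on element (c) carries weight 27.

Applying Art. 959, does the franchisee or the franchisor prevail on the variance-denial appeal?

— Issue I —
At Stage I.1 the franchisee must meet the preponderance of the evidence (weight is at least 55): on (a) the weight is 60 (the franchisor's 24 is given no effect), which does reach 55, so (a) meets the standard; on (b) the weight is 63, which does reach 55, so (b) meets the standard.
  All elements met. The burden passes to the franchisor.
At Stage I.2 the franchisor must meet a heightened civil standard (weight is at least 76): on (c) the weight is 68 (the franchisee's 27 is given no effect), < 76, so (c) does not meet the standard; on (d) the weight is 83, which does reach 76, so (d) meets the standard.
  Stage I.2 not carried; the franchisor fails its burden.
The franchisee prevails on this issue.
— Issue II —
Stage II.1 — burden on franchisee; standard: the preponderance of the evidence (weight is at least 50).
    (e): 52 ≥ 50 [met]
    (f): 54 ≥ 50 [met]
  Stage II.1 carried; the burden remains with the franchisee.
Stage II.2 — burden on franchisee; standard: any credible evidence (weight is at least 16).
    (g): 24 ≥ 16 [met]
    (h): 16 ≥ 16 [met]
  All elements met at the final stage.
All stages carried — the franchisee prevails on this issue.
Per-issue: Issue I → franchisee; Issue II → franchisee. The franchisee must prevail on every issue; overall, the franchisee prevails.

franchisee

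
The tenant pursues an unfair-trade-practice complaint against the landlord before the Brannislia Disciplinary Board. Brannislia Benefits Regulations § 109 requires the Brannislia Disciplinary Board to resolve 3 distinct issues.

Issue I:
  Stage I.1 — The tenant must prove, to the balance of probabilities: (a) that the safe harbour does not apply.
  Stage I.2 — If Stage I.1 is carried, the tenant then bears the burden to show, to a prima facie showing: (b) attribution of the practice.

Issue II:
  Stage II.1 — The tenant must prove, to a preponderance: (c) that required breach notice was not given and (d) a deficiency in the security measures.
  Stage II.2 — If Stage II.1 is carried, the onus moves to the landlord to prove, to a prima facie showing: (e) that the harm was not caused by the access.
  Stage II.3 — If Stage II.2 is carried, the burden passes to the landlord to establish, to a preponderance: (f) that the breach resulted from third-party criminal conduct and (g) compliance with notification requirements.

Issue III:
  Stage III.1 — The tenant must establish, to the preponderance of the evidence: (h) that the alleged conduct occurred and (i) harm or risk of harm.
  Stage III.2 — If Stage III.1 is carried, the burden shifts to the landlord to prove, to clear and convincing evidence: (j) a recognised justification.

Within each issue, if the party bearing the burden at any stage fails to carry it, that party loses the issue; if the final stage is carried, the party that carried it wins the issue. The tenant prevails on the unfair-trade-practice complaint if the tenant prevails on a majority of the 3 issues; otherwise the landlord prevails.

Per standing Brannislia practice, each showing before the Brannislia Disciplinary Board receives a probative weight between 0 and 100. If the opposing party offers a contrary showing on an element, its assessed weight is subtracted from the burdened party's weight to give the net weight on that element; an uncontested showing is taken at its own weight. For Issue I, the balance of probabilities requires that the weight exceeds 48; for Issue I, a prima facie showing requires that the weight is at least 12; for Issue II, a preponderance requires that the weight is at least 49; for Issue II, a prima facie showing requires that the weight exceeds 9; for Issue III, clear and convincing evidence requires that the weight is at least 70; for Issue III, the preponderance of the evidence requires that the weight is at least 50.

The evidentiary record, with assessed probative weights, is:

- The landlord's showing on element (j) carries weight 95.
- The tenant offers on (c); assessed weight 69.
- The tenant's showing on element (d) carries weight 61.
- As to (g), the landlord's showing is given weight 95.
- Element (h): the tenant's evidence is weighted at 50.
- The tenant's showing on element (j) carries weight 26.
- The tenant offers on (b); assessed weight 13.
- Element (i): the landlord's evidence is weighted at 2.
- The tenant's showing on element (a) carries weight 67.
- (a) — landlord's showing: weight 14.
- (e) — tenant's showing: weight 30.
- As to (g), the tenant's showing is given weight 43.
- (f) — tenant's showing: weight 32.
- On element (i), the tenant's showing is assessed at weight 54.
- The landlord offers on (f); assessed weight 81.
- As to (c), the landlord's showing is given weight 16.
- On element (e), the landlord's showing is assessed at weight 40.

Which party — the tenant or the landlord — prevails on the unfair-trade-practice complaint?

tenant

— Issue I —
Stage I.1 (tenant, the balance of probabilities, weight exceeds 48): (a) net 67−14=53 > 48 — meets.
  Stage I.1 is satisfied; the tenant continues to bear the burden.
Stage I.2 (tenant, a prima facie showing, weight is at least 12): (b) 13 ≥ 12 — meets.
  The tenant carries the last stage.
With every stage satisfied, the tenant prevails on this issue.
— Issue II —
Stage II.1 — burden on tenant; standard: a preponderance (weight is at least 49).
    (c): 69 − 16 = 53 ≥ 49 [met]
    (d): 61 ≥ 49 [met]
  All elements met. The burden passes to the landlord.
Stage II.2 — burden on landlord; standard: a prima facie showing (weight exceeds 9).
    (e): 40 − 30 = 10 > 9 [met]
  Stage II.2 carried; the burden remains with the landlord.
Stage II.3 — burden on landlord; standard: a preponderance (weight is at least 49).
    (f): 81 − 32 = 49 ≥ 49 [met]
    (g): 95 − 43 = 52 ≥ 49 [met]
  All elements met at the final stage.
With every stage satisfied, the landlord prevails on this issue.
— Issue III —
At Stage III.1 the tenant must meet the preponderance of the evidence (weight is at least 50): on (h) the weight is 50, ≥ 50, so (h) meets the standard; on (i) the weight is 54 less the opposing 2 gives net 52, which does reach 50, so (i) meets the standard.
  All elements met. The burden passes to the landlord.
At Stage III.2 the landlord must meet clear and convincing evidence (weight is at least 70): on (j) the weight is 95 less the opposing 26 gives net 69, < 70, so (j) does not meet the standard.
  Stage III.2 not carried; the landlord fails its burden.
The analysis ends at Stage III.2; the tenant prevails on this issue.
Per-issue: Issue I → tenant; Issue II → landlord; Issue III → tenant. The tenant must prevail on a majority of issues; overall, the tenant prevails.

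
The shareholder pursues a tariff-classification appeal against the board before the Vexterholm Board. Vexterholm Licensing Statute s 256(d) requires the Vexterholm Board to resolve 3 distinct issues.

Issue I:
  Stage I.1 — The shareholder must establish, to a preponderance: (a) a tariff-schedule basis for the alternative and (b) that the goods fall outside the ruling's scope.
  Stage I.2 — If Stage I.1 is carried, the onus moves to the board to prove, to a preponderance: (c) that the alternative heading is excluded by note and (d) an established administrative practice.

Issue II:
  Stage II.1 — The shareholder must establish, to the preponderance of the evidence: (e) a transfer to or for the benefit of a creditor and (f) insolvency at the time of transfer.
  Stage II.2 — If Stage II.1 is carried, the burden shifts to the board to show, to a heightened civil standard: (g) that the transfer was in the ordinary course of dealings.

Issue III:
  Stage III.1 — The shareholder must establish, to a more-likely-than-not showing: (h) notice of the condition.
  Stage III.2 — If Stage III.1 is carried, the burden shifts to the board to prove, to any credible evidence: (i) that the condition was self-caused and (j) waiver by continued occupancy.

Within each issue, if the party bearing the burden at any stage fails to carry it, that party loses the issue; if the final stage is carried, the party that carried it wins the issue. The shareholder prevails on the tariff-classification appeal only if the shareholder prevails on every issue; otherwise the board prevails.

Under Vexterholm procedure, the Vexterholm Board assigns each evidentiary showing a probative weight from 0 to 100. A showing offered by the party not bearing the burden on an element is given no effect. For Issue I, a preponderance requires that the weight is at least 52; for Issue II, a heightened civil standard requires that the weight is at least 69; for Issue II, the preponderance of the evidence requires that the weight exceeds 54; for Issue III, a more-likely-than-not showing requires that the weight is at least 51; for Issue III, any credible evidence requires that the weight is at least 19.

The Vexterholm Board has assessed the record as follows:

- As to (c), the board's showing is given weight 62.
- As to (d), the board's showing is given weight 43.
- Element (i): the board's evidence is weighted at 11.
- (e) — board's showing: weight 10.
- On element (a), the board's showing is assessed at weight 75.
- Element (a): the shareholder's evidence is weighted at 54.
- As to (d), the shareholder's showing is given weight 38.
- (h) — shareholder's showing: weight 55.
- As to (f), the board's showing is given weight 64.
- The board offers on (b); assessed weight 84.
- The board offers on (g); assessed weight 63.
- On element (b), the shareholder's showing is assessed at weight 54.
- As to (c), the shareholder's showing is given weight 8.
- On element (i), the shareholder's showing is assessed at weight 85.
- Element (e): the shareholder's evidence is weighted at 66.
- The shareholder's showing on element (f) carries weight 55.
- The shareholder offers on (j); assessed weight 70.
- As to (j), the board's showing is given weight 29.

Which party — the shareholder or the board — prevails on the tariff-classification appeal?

shareholder

— Issue I —
Stage I.1 — burden on shareholder; standard: a preponderance (weight is at least 52).
    (a): 54 (board's 75 disregarded) ≥ 52 [met]
    (b): 54 (board's 84 disregarded) ≥ 52 [met]
  The shareholder carries Stage I.1; the board now bears the burden.
Stage I.2 — burden on board; standard: a preponderance (weight is at least 52).
    (c): 62 (shareholder's 8 disregarded) ≥ 52 [met]
    (d): 43 (shareholder's 38 disregarded) < 52 [not met]
  Not every element is met, so the board fails to carry Stage I.2.
So the shareholder prevails on this issue.
— Issue II —
Stage II.1 — burden on shareholder; standard: the preponderance of the evidence (weight exceeds 54).
    (e): 66 (board's 10 disregarded) > 54 [met]
    (f): 55 (board's 64 disregarded) > 54 [met]
  Stage II.1 carried; the burden shifts to the board.
Stage II.2 — burden on board; standard: a heightened civil standard (weight is at least 69).
    (g): 63 < 69 [not met]
  The board does not carry Stage II.2.
The shareholder prevails on this issue.
— Issue III —
At Stage III.1 the shareholder must meet a more-likely-than-not showing (weight is at least 51): on (h) the weight is 55, which does reach 51, so (h) meets the standard.
  The shareholder carries Stage III.1; the board now bears the burden.
At Stage III.2 the board must meet any credible evidence (weight is at least 19): on (i) the weight is 11 (the shareholder's 85 is given no effect), < 19, so (i) does not meet the standard; on (j) the weight is 29 (the shareholder's 70 is given no effect), which does reach 19, so (j) meets the standard.
  Stage III.2 not carried; the board fails its burden.
The shareholder prevails on this issue.
Per-issue: Issue I → shareholder; Issue II → shareholder; Issue III → shareholder. The shareholder must prevail on every issue; overall, the shareholder prevails.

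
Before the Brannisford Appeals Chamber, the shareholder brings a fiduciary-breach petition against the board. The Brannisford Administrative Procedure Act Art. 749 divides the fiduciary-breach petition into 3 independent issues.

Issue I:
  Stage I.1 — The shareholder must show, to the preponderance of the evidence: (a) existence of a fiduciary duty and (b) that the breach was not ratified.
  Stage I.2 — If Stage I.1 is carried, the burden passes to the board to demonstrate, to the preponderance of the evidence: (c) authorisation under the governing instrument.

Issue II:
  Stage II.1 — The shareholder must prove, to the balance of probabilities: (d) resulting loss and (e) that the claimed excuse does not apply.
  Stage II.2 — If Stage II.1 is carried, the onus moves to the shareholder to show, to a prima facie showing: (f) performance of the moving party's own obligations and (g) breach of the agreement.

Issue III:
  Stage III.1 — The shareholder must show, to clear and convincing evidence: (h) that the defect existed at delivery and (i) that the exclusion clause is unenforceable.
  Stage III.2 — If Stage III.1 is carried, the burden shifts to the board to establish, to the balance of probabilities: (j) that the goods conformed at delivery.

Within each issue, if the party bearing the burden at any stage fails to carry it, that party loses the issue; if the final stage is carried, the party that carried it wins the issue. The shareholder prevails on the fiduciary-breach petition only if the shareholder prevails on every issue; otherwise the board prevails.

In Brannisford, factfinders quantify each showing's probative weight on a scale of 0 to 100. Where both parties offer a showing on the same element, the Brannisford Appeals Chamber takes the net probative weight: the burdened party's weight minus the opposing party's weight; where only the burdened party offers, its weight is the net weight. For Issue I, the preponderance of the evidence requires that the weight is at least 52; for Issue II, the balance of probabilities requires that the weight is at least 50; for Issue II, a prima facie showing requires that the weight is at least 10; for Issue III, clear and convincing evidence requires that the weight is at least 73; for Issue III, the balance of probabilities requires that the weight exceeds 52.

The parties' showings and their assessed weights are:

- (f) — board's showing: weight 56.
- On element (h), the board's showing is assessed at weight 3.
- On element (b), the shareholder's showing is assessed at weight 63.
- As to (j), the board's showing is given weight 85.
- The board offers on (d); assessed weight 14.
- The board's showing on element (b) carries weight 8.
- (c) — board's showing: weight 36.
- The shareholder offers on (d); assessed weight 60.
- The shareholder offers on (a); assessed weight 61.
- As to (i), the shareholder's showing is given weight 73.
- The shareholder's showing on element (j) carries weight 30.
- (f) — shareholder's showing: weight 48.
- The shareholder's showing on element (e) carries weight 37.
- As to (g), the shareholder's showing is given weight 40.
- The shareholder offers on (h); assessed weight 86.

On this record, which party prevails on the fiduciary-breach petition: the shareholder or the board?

board

— Issue I —
Stage I.1 — burden on shareholder; standard: the preponderance of the evidence (weight is at least 52).
    (a): 61 ≥ 52 [met]
    (b): 63 − 8 = 55 ≥ 52 [met]
  Stage I.1 carried; the burden shifts to the board.
Stage I.2 — burden on board; standard: the preponderance of the evidence (weight is at least 52).
    (c): 36 < 52 [not met]
  The board does not carry Stage I.2.
The shareholder prevails on this issue.
— Issue II —
Stage II.1 (shareholder, the balance of probabilities, weight is at least 50): (d) net 60−14=46 < 50 — fails; (e) 37 < 50 — fails.
  Stage II.1 not carried; the shareholder fails its burden.
The board prevails on this issue.
— Issue III —
Stage III.1 (shareholder, clear and convincing evidence, weight is at least 73): (h) net 86−3=83 ≥ 73 — meets; (i) 73 ≥ 73 — meets.
  All elements met. The burden passes to the board.
Stage III.2 (board, the balance of probabilities, weight exceeds 52): (j) net 85−30=55 > 52 — meets.
  Stage III.2 carried; the final stage is satisfied.
With every stage satisfied, the board prevails on this issue.
Per-issue: Issue I → shareholder; Issue II → board; Issue III → board. The shareholder must prevail on every issue; overall, the board prevails.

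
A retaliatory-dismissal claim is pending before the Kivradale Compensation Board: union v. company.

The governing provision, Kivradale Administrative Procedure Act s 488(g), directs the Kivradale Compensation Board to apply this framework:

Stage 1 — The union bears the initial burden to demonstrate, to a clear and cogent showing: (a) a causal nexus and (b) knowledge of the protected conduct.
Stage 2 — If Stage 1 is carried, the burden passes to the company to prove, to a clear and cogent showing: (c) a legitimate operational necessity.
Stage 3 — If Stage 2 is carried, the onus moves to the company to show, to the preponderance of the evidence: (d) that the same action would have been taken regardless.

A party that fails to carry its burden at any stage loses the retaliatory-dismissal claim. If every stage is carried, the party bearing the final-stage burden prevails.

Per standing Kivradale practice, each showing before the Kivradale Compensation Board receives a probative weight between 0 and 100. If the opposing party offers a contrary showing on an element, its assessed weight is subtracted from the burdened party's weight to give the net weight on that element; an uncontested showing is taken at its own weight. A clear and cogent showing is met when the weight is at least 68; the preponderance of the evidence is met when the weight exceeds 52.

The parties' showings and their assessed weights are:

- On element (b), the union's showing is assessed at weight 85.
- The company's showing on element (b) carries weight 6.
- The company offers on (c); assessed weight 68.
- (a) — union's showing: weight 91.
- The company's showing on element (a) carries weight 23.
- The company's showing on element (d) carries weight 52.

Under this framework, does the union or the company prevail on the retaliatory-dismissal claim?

union

Stage 1 (union, a clear and cogent showing, weight is at least 68): (a) net 91−23=68 ≥ 68 — meets; (b) net 85−6=79 ≥ 68 — meets.
  All elements met. The burden passes to the company.
Stage 2 (company, a clear and cogent showing, weight is at least 68): (c) 68 ≥ 68 — meets.
  All elements met. The company retains the burden for Stage 3.
Stage 3 (company, the preponderance of the evidence, weight exceeds 52): (d) 52 ≤ 52 — fails.
  Stage 3 not carried; the company fails its burden.
The union prevails.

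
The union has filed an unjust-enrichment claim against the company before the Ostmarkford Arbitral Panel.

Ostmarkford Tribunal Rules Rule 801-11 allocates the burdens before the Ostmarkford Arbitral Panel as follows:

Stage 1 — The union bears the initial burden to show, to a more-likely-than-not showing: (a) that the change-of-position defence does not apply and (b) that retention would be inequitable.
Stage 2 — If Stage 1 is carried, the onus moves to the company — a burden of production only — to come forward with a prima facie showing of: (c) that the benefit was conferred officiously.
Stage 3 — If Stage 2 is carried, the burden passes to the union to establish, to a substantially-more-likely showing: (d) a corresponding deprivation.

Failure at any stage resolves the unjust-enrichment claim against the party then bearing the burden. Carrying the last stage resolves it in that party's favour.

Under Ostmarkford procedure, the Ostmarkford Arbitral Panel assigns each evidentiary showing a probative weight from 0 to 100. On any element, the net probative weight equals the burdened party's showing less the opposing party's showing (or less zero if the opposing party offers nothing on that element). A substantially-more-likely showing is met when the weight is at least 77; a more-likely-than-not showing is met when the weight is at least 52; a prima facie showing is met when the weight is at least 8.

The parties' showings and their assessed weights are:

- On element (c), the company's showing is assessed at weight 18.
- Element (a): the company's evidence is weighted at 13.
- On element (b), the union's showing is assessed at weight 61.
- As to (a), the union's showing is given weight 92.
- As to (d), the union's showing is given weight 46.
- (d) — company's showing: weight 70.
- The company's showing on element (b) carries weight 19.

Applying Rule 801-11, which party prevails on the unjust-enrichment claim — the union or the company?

company

Stage 1 (union, a more-likely-than-not showing, weight is at least 52): (a) net 92−13=79 ≥ 52 — meets; (b) net 61−19=42 < 52 — fails.
  The union does not carry Stage 1.
So the company prevails.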